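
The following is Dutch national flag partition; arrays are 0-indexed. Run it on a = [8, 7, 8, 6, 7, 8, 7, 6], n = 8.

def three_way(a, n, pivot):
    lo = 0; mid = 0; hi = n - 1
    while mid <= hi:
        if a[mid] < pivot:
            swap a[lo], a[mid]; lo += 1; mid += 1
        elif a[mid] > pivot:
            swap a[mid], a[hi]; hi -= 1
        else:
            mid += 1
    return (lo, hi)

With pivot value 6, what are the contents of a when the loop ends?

[6, 6, 8, 7, 8, 7, 7, 8]

lo=0 mid=0 hi=7
8>6: swap(0,7), hi=6 ⇒ [6, 7, 8, 6, 7, 8, 7, 8]
6=6: mid=1
7>6: swap(1,6), hi=5 ⇒ [6, 7, 8, 6, 7, 8, 7, 8]
7>6: swap(1,5), hi=4 ⇒ [6, 8, 8, 6, 7, 7, 7, 8]
8>6: swap(1,4), hi=3 ⇒ [6, 7, 8, 6, 8, 7, 7, 8]
7>6: swap(1,3), hi=2 ⇒ [6, 6, 8, 7, 8, 7, 7, 8]
6=6: mid=2
8>6: swap(2,2), hi=1 ⇒ [6, 6, 8, 7, 8, 7, 7, 8]
done. lo=0 hi=1; a=[6, 6, 8, 7, 8, 7, 7, 8]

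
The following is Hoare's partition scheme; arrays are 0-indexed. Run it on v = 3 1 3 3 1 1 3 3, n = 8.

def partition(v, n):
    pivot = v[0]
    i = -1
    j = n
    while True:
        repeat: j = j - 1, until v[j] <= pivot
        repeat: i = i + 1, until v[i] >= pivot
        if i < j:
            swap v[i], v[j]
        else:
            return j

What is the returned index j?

4

pivot = v[0] = 3; i = -1, j = 8
j→7 (v[7]=3≤3), i→0 (v[0]=3≥3); i<j, swap → 3 1 3 3 1 1 3 3
j→6 (v[6]=3≤3), i→2 (v[2]=3≥3); i<j, swap → 3 1 3 3 1 1 3 3
j→5 (v[5]=1≤3), i→3 (v[3]=3≥3); i<j, swap → 3 1 3 1 1 3 3 3
j→4, i→5; i≥j, return j=4. v = 3 1 3 1 1 3 3 3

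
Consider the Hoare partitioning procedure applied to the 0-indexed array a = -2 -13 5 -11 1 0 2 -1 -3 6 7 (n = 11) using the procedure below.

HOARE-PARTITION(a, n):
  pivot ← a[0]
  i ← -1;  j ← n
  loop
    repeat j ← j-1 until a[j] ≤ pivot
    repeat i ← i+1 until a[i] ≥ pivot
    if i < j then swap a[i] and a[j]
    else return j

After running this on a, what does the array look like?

-3 -13 -11 5 1 0 2 -1 -2 6 7

pivot=-2
j stops at 8 (-3), i stops at 0 (-2); swap ⇒ -3 -13 5 -11 1 0 2 -1 -2 6 7
j stops at 3 (-11), i stops at 2 (5); swap ⇒ -3 -13 -11 5 1 0 2 -1 -2 6 7
j stops at 2, i stops at 3; i≥j ⇒ return 2. a=-3 -13 -11 5 1 0 2 -1 -2 6 7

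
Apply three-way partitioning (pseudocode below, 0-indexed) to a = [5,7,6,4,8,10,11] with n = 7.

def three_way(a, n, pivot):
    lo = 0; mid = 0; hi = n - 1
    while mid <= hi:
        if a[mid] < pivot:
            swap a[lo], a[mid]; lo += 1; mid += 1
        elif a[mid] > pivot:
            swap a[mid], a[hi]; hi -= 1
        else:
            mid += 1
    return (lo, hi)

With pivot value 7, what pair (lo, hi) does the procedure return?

(3, 3)

lo=0 mid=0 hi=6
5<7: swap(0,0), lo=1 mid=1 ⇒ [5,7,6,4,8,10,11]
7=7: mid=2
6<7: swap(1,2), lo=2 mid=3 ⇒ [5,6,7,4,8,10,11]
4<7: swap(2,3), lo=3 mid=4 ⇒ [5,6,4,7,8,10,11]
8>7: swap(4,6), hi=5 ⇒ [5,6,4,7,11,10,8]
11>7: swap(4,5), hi=4 ⇒ [5,6,4,7,10,11,8]
10>7: swap(4,4), hi=3 ⇒ [5,6,4,7,10,11,8]
done. lo=3 hi=3; a=[5,6,4,7,10,11,8]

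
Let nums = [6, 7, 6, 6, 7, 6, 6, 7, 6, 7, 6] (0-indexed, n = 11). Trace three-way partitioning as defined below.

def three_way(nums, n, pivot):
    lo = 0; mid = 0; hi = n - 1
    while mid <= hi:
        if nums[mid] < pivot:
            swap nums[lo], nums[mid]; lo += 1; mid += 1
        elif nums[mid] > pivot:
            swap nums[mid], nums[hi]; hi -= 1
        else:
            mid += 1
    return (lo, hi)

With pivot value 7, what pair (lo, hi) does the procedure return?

(7, 10)

lo=0 mid=0 hi=10
6<7: swap(0,0), lo=1 mid=1 ⇒ [6, 7, 6, 6, 7, 6, 6, 7, 6, 7, 6]
7=7: mid=2
6<7: swap(1,2), lo=2 mid=3 ⇒ [6, 6, 7, 6, 7, 6, 6, 7, 6, 7, 6]
6<7: swap(2,3), lo=3 mid=4 ⇒ [6, 6, 6, 7, 7, 6, 6, 7, 6, 7, 6]
7=7: mid=5
6<7: swap(3,5), lo=4 mid=6 ⇒ [6, 6, 6, 6, 7, 7, 6, 7, 6, 7, 6]
6<7: swap(4,6), lo=5 mid=7 ⇒ [6, 6, 6, 6, 6, 7, 7, 7, 6, 7, 6]
7=7: mid=8
6<7: swap(5,8), lo=6 mid=9 ⇒ [6, 6, 6, 6, 6, 6, 7, 7, 7, 7, 6]
7=7: mid=10
6<7: swap(6,10), lo=7 mid=11 ⇒ [6, 6, 6, 6, 6, 6, 6, 7, 7, 7, 7]
done. lo=7 hi=10; nums=[6, 6, 6, 6, 6, 6, 6, 7, 7, 7, 7]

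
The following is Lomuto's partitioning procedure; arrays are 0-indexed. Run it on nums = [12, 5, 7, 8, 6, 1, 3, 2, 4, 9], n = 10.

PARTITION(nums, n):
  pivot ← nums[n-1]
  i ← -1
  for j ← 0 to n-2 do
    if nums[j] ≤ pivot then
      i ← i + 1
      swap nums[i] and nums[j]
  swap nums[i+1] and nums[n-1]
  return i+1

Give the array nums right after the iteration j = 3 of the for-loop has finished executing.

pivot = nums[9] = 9; i = -1
j=0: nums[0]=12 > 9 → no swap
j=1: nums[1]=5 ≤ 9 → i=0, swap nums[0],nums[1] → [5, 12, 7, 8, 6, 1, 3, 2, 4, 9]
j=2: nums[2]=7 ≤ 9 → i=1, swap nums[1],nums[2] → [5, 7, 12, 8, 6, 1, 3, 2, 4, 9]
j=3: nums[3]=8 ≤ 9 → i=2, swap nums[2],nums[3] → [5, 7, 8, 12, 6, 1, 3, 2, 4, 9]
(after j=3) nums = [5, 7, 8, 12, 6, 1, 3, 2, 4, 9]

[5, 7, 8, 12, 6, 1, 3, 2, 4, 9]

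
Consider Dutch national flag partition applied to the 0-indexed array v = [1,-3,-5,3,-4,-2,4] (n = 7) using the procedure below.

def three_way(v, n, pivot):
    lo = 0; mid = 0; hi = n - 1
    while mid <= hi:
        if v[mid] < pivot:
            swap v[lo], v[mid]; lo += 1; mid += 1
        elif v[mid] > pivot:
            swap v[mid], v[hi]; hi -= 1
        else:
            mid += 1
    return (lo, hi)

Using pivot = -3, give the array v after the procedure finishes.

[-4,-5,-3,3,-2,4,1]

lo=0 mid=0 hi=6
1>-3: swap(0,6), hi=5 ⇒ [4,-3,-5,3,-4,-2,1]
4>-3: swap(0,5), hi=4 ⇒ [-2,-3,-5,3,-4,4,1]
-2>-3: swap(0,4), hi=3 ⇒ [-4,-3,-5,3,-2,4,1]
-4<-3: swap(0,0), lo=1 mid=1 ⇒ [-4,-3,-5,3,-2,4,1]
-3=-3: mid=2
-5<-3: swap(1,2), lo=2 mid=3 ⇒ [-4,-5,-3,3,-2,4,1]
3>-3: swap(3,3), hi=2 ⇒ [-4,-5,-3,3,-2,4,1]
done. lo=2 hi=2; v=[-4,-5,-3,3,-2,4,1]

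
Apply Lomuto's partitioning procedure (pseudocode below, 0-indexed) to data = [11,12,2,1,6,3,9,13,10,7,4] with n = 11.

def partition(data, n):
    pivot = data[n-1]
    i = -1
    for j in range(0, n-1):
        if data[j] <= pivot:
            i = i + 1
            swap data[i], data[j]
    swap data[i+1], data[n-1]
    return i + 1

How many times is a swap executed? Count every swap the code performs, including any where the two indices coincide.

4

pivot=4, i=-1
j=0: 11>4, skip
j=1: 12>4, skip
j=2: 2≤4, i=0, swap(0,2) ⇒ [2,12,11,1,6,3,9,13,10,7,4]
j=3: 1≤4, i=1, swap(1,3) ⇒ [2,1,11,12,6,3,9,13,10,7,4]
j=4: 6>4, skip
j=5: 3≤4, i=2, swap(2,5) ⇒ [2,1,3,12,6,11,9,13,10,7,4]
j=6: 9>4, skip
j=7: 13>4, skip
j=8: 10>4, skip
j=9: 7>4, skip
swap(3,10) ⇒ [2,1,3,4,6,11,9,13,10,7,12]; return 3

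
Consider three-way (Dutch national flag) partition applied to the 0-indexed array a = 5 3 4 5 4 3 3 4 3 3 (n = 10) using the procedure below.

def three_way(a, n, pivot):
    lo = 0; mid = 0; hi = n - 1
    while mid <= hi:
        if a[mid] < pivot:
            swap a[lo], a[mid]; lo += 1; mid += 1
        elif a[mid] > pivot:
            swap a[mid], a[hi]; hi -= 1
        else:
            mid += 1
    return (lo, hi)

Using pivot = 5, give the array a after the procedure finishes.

3 4 4 3 3 4 3 3 5 5

pivot = 5; lo=0, mid=0, hi=9
a[mid]=5=5: mid=1
a[mid]=3<5: swap a[0],a[1]; lo=1,mid=2 → 3 5 4 5 4 3 3 4 3 3
a[mid]=4<5: swap a[1],a[2]; lo=2,mid=3 → 3 4 5 5 4 3 3 4 3 3
a[mid]=5=5: mid=4
a[mid]=4<5: swap a[2],a[4]; lo=3,mid=5 → 3 4 4 5 5 3 3 4 3 3
a[mid]=3<5: swap a[3],a[5]; lo=4,mid=6 → 3 4 4 3 5 5 3 4 3 3
a[mid]=3<5: swap a[4],a[6]; lo=5,mid=7 → 3 4 4 3 3 5 5 4 3 3
a[mid]=4<5: swap a[5],a[7]; lo=6,mid=8 → 3 4 4 3 3 4 5 5 3 3
a[mid]=3<5: swap a[6],a[8]; lo=7,mid=9 → 3 4 4 3 3 4 3 5 5 3
a[mid]=3<5: swap a[7],a[9]; lo=8,mid=10 → 3 4 4 3 3 4 3 3 5 5
end: lo=8, hi=9; a = 3 4 4 3 3 4 3 3 5 5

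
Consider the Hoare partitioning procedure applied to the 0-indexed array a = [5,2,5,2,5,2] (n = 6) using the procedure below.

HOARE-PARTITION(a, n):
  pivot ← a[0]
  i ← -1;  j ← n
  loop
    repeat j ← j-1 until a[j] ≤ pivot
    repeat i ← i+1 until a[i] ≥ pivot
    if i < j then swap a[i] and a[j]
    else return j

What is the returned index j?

pivot = a[0] = 5; i = -1, j = 6
j→5 (a[5]=2≤5), i→0 (a[0]=5≥5); i<j, swap → [2,2,5,2,5,5]
j→4 (a[4]=5≤5), i→2 (a[2]=5≥5); i<j, swap → [2,2,5,2,5,5]
j→3, i→4; i≥j, return j=3. a = [2,2,5,2,5,5]

3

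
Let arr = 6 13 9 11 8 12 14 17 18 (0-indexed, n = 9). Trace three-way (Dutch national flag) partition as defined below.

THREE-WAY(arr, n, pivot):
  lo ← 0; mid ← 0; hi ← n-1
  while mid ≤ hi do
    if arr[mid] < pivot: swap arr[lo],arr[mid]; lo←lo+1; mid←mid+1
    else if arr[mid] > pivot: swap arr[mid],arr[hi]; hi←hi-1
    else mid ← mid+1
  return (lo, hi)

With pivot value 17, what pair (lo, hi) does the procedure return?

pivot = 17; lo=0, mid=0, hi=8
arr[mid]=6<17: swap arr[0],arr[0]; lo=1,mid=1 → 6 13 9 11 8 12 14 17 18
arr[mid]=13<17: swap arr[1],arr[1]; lo=2,mid=2 → 6 13 9 11 8 12 14 17 18
arr[mid]=9<17: swap arr[2],arr[2]; lo=3,mid=3 → 6 13 9 11 8 12 14 17 18
arr[mid]=11<17: swap arr[3],arr[3]; lo=4,mid=4 → 6 13 9 11 8 12 14 17 18
arr[mid]=8<17: swap arr[4],arr[4]; lo=5,mid=5 → 6 13 9 11 8 12 14 17 18
arr[mid]=12<17: swap arr[5],arr[5]; lo=6,mid=6 → 6 13 9 11 8 12 14 17 18
arr[mid]=14<17: swap arr[6],arr[6]; lo=7,mid=7 → 6 13 9 11 8 12 14 17 18
arr[mid]=17=17: mid=8
arr[mid]=18>17: swap arr[8],arr[8]; hi=7 → 6 13 9 11 8 12 14 17 18
end: lo=7, hi=7; arr = 6 13 9 11 8 12 14 17 18

(7, 7)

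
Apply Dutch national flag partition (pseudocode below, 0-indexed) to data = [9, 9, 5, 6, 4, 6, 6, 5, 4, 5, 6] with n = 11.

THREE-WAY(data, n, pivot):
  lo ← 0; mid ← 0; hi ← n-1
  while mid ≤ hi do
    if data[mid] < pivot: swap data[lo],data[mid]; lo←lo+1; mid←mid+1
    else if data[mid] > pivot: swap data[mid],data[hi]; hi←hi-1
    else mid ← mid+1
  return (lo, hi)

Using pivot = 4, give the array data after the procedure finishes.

pivot = 4; lo=0, mid=0, hi=10
data[mid]=9>4: swap data[0],data[10]; hi=9 → [6, 9, 5, 6, 4, 6, 6, 5, 4, 5, 9]
data[mid]=6>4: swap data[0],data[9]; hi=8 → [5, 9, 5, 6, 4, 6, 6, 5, 4, 6, 9]
data[mid]=5>4: swap data[0],data[8]; hi=7 → [4, 9, 5, 6, 4, 6, 6, 5, 5, 6, 9]
data[mid]=4=4: mid=1
data[mid]=9>4: swap data[1],data[7]; hi=6 → [4, 5, 5, 6, 4, 6, 6, 9, 5, 6, 9]
data[mid]=5>4: swap data[1],data[6]; hi=5 → [4, 6, 5, 6, 4, 6, 5, 9, 5, 6, 9]
data[mid]=6>4: swap data[1],data[5]; hi=4 → [4, 6, 5, 6, 4, 6, 5, 9, 5, 6, 9]
data[mid]=6>4: swap data[1],data[4]; hi=3 → [4, 4, 5, 6, 6, 6, 5, 9, 5, 6, 9]
data[mid]=4=4: mid=2
data[mid]=5>4: swap data[2],data[3]; hi=2 → [4, 4, 6, 5, 6, 6, 5, 9, 5, 6, 9]
data[mid]=6>4: swap data[2],data[2]; hi=1 → [4, 4, 6, 5, 6, 6, 5, 9, 5, 6, 9]
end: lo=0, hi=1; data = [4, 4, 6, 5, 6, 6, 5, 9, 5, 6, 9]

[4, 4, 6, 5, 6, 6, 5, 9, 5, 6, 9]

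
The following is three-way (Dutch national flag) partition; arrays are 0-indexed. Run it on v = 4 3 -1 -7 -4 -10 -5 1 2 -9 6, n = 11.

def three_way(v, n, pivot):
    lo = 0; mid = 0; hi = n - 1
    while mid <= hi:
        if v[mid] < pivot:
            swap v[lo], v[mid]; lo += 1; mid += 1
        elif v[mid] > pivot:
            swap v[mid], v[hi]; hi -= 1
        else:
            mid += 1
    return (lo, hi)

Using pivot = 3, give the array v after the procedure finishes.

pivot = 3; lo=0, mid=0, hi=10
v[mid]=4>3: swap v[0],v[10]; hi=9 → 6 3 -1 -7 -4 -10 -5 1 2 -9 4
v[mid]=6>3: swap v[0],v[9]; hi=8 → -9 3 -1 -7 -4 -10 -5 1 2 6 4
v[mid]=-9<3: swap v[0],v[0]; lo=1,mid=1 → -9 3 -1 -7 -4 -10 -5 1 2 6 4
v[mid]=3=3: mid=2
v[mid]=-1<3: swap v[1],v[2]; lo=2,mid=3 → -9 -1 3 -7 -4 -10 -5 1 2 6 4
v[mid]=-7<3: swap v[2],v[3]; lo=3,mid=4 → -9 -1 -7 3 -4 -10 -5 1 2 6 4
v[mid]=-4<3: swap v[3],v[4]; lo=4,mid=5 → -9 -1 -7 -4 3 -10 -5 1 2 6 4
v[mid]=-10<3: swap v[4],v[5]; lo=5,mid=6 → -9 -1 -7 -4 -10 3 -5 1 2 6 4
v[mid]=-5<3: swap v[5],v[6]; lo=6,mid=7 → -9 -1 -7 -4 -10 -5 3 1 2 6 4
v[mid]=1<3: swap v[6],v[7]; lo=7,mid=8 → -9 -1 -7 -4 -10 -5 1 3 2 6 4
v[mid]=2<3: swap v[7],v[8]; lo=8,mid=9 → -9 -1 -7 -4 -10 -5 1 2 3 6 4
end: lo=8, hi=8; v = -9 -1 -7 -4 -10 -5 1 2 3 6 4

-9 -1 -7 -4 -10 -5 1 2 3 6 4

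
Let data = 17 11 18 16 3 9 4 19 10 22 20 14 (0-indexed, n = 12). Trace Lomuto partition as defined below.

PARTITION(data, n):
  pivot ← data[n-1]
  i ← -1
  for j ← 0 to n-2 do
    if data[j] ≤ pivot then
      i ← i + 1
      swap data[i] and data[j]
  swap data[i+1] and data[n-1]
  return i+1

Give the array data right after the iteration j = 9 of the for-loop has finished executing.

pivot=14, i=-1
j=0: 17>14, skip
j=1: 11≤14, i=0, swap(0,1) ⇒ 11 17 18 16 3 9 4 19 10 22 20 14
j=2: 18>14, skip
j=3: 16>14, skip
j=4: 3≤14, i=1, swap(1,4) ⇒ 11 3 18 16 17 9 4 19 10 22 20 14
j=5: 9≤14, i=2, swap(2,5) ⇒ 11 3 9 16 17 18 4 19 10 22 20 14
j=6: 4≤14, i=3, swap(3,6) ⇒ 11 3 9 4 17 18 16 19 10 22 20 14
j=7: 19>14, skip
j=8: 10≤14, i=4, swap(4,8) ⇒ 11 3 9 4 10 18 16 19 17 22 20 14
j=9: 22>14, skip
(after j=9) data = 11 3 9 4 10 18 16 19 17 22 20 14

11 3 9 4 10 18 16 19 17 22 20 14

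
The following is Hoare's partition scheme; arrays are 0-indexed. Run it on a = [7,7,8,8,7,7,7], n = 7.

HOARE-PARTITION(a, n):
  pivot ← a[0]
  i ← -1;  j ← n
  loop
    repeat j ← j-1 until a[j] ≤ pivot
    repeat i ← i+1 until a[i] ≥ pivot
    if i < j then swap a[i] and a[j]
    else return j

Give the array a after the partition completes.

[7,7,7,8,8,7,7]

pivot=7
j stops at 6 (7), i stops at 0 (7); swap ⇒ [7,7,8,8,7,7,7]
j stops at 5 (7), i stops at 1 (7); swap ⇒ [7,7,8,8,7,7,7]
j stops at 4 (7), i stops at 2 (8); swap ⇒ [7,7,7,8,8,7,7]
j stops at 2, i stops at 3; i≥j ⇒ return 2. a=[7,7,7,8,8,7,7]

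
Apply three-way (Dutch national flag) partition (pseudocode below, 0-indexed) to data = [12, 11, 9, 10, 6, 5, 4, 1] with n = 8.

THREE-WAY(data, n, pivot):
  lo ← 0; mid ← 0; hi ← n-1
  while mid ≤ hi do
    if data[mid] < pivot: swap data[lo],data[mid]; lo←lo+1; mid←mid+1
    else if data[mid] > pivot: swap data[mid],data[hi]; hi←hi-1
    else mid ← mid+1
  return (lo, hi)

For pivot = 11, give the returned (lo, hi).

(6, 6)

pivot = 11; lo=0, mid=0, hi=7
data[mid]=12>11: swap data[0],data[7]; hi=6 → [1, 11, 9, 10, 6, 5, 4, 12]
data[mid]=1<11: swap data[0],data[0]; lo=1,mid=1 → [1, 11, 9, 10, 6, 5, 4, 12]
data[mid]=11=11: mid=2
data[mid]=9<11: swap data[1],data[2]; lo=2,mid=3 → [1, 9, 11, 10, 6, 5, 4, 12]
data[mid]=10<11: swap data[2],data[3]; lo=3,mid=4 → [1, 9, 10, 11, 6, 5, 4, 12]
data[mid]=6<11: swap data[3],data[4]; lo=4,mid=5 → [1, 9, 10, 6, 11, 5, 4, 12]
data[mid]=5<11: swap data[4],data[5]; lo=5,mid=6 → [1, 9, 10, 6, 5, 11, 4, 12]
data[mid]=4<11: swap data[5],data[6]; lo=6,mid=7 → [1, 9, 10, 6, 5, 4, 11, 12]
end: lo=6, hi=6; data = [1, 9, 10, 6, 5, 4, 11, 12]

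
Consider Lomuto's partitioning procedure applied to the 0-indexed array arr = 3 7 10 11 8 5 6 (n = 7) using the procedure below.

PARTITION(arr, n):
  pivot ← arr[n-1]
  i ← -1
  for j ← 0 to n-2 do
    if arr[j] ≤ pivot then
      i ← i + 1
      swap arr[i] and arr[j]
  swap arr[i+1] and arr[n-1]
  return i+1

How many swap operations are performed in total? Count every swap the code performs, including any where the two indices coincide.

pivot = arr[6] = 6; i = -1
j=0: arr[0]=3 ≤ 6 → i=0, swap arr[0],arr[0] (no change) → 3 7 10 11 8 5 6
j=1: arr[1]=7 > 6 → no swap
j=2: arr[2]=10 > 6 → no swap
j=3: arr[3]=11 > 6 → no swap
j=4: arr[4]=8 > 6 → no swap
j=5: arr[5]=5 ≤ 6 → i=1, swap arr[1],arr[5] → 3 5 10 11 8 7 6
final swap arr[2],arr[6] → 3 5 6 11 8 7 10; return 2

3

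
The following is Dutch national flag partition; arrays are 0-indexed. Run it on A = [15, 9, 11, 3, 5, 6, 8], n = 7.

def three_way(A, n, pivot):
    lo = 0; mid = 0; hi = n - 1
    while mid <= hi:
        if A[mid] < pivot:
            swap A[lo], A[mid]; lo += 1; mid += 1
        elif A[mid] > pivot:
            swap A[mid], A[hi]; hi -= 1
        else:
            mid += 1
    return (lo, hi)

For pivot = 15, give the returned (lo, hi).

(6, 6)

lo=0 mid=0 hi=6
15=15: mid=1
9<15: swap(0,1), lo=1 mid=2 ⇒ [9, 15, 11, 3, 5, 6, 8]
11<15: swap(1,2), lo=2 mid=3 ⇒ [9, 11, 15, 3, 5, 6, 8]
3<15: swap(2,3), lo=3 mid=4 ⇒ [9, 11, 3, 15, 5, 6, 8]
5<15: swap(3,4), lo=4 mid=5 ⇒ [9, 11, 3, 5, 15, 6, 8]
6<15: swap(4,5), lo=5 mid=6 ⇒ [9, 11, 3, 5, 6, 15, 8]
8<15: swap(5,6), lo=6 mid=7 ⇒ [9, 11, 3, 5, 6, 8, 15]
done. lo=6 hi=6; A=[9, 11, 3, 5, 6, 8, 15]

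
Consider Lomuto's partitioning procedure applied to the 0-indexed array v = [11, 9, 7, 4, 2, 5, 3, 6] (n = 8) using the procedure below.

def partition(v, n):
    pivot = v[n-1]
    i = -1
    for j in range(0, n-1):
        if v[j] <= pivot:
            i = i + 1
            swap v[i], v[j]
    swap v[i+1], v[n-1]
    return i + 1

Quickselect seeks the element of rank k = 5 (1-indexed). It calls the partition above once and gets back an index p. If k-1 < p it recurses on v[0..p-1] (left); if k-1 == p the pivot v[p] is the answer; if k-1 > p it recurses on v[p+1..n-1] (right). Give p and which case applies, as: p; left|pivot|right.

pivot = v[7] = 6; i = -1
j=0: v[0]=11 > 6 → no swap
j=1: v[1]=9 > 6 → no swap
j=2: v[2]=7 > 6 → no swap
j=3: v[3]=4 ≤ 6 → i=0, swap v[0],v[3] → [4, 9, 7, 11, 2, 5, 3, 6]
j=4: v[4]=2 ≤ 6 → i=1, swap v[1],v[4] → [4, 2, 7, 11, 9, 5, 3, 6]
j=5: v[5]=5 ≤ 6 → i=2, swap v[2],v[5] → [4, 2, 5, 11, 9, 7, 3, 6]
j=6: v[6]=3 ≤ 6 → i=3, swap v[3],v[6] → [4, 2, 5, 3, 9, 7, 11, 6]
final swap v[4],v[7] → [4, 2, 5, 3, 6, 7, 11, 9]; return 4
p = 4; k-1 = 4 == 4 ⇒ pivot

4; pivot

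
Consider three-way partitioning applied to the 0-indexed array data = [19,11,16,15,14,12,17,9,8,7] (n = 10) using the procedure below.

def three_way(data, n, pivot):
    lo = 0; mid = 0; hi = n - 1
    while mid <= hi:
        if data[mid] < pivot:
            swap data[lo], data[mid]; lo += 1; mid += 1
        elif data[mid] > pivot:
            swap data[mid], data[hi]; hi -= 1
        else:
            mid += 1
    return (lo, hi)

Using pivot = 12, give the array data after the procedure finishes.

[7,11,8,9,12,17,14,15,16,19]

lo=0 mid=0 hi=9
19>12: swap(0,9), hi=8 ⇒ [7,11,16,15,14,12,17,9,8,19]
7<12: swap(0,0), lo=1 mid=1 ⇒ [7,11,16,15,14,12,17,9,8,19]
11<12: swap(1,1), lo=2 mid=2 ⇒ [7,11,16,15,14,12,17,9,8,19]
16>12: swap(2,8), hi=7 ⇒ [7,11,8,15,14,12,17,9,16,19]
8<12: swap(2,2), lo=3 mid=3 ⇒ [7,11,8,15,14,12,17,9,16,19]
15>12: swap(3,7), hi=6 ⇒ [7,11,8,9,14,12,17,15,16,19]
9<12: swap(3,3), lo=4 mid=4 ⇒ [7,11,8,9,14,12,17,15,16,19]
14>12: swap(4,6), hi=5 ⇒ [7,11,8,9,17,12,14,15,16,19]
17>12: swap(4,5), hi=4 ⇒ [7,11,8,9,12,17,14,15,16,19]
12=12: mid=5
done. lo=4 hi=4; data=[7,11,8,9,12,17,14,15,16,19]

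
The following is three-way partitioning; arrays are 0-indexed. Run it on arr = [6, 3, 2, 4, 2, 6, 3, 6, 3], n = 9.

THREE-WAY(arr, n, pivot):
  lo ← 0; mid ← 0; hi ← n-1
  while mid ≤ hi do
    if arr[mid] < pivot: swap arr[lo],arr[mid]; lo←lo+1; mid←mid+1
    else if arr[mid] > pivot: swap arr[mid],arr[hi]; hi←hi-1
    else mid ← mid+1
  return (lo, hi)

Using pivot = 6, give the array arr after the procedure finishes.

lo=0 mid=0 hi=8
6=6: mid=1
3<6: swap(0,1), lo=1 mid=2 ⇒ [3, 6, 2, 4, 2, 6, 3, 6, 3]
2<6: swap(1,2), lo=2 mid=3 ⇒ [3, 2, 6, 4, 2, 6, 3, 6, 3]
4<6: swap(2,3), lo=3 mid=4 ⇒ [3, 2, 4, 6, 2, 6, 3, 6, 3]
2<6: swap(3,4), lo=4 mid=5 ⇒ [3, 2, 4, 2, 6, 6, 3, 6, 3]
6=6: mid=6
3<6: swap(4,6), lo=5 mid=7 ⇒ [3, 2, 4, 2, 3, 6, 6, 6, 3]
6=6: mid=8
3<6: swap(5,8), lo=6 mid=9 ⇒ [3, 2, 4, 2, 3, 3, 6, 6, 6]
done. lo=6 hi=8; arr=[3, 2, 4, 2, 3, 3, 6, 6, 6]

[3, 2, 4, 2, 3, 3, 6, 6, 6]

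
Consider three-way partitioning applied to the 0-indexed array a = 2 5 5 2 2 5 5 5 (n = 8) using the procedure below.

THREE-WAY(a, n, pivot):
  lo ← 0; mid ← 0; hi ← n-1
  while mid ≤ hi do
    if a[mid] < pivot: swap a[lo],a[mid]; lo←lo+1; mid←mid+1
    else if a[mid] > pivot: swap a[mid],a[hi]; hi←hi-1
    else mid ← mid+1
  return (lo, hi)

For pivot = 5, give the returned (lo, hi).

(3, 7)

pivot = 5; lo=0, mid=0, hi=7
a[mid]=2<5: swap a[0],a[0]; lo=1,mid=1 → 2 5 5 2 2 5 5 5
a[mid]=5=5: mid=2
a[mid]=5=5: mid=3
a[mid]=2<5: swap a[1],a[3]; lo=2,mid=4 → 2 2 5 5 2 5 5 5
a[mid]=2<5: swap a[2],a[4]; lo=3,mid=5 → 2 2 2 5 5 5 5 5
a[mid]=5=5: mid=6
a[mid]=5=5: mid=7
a[mid]=5=5: mid=8
end: lo=3, hi=7; a = 2 2 2 5 5 5 5 5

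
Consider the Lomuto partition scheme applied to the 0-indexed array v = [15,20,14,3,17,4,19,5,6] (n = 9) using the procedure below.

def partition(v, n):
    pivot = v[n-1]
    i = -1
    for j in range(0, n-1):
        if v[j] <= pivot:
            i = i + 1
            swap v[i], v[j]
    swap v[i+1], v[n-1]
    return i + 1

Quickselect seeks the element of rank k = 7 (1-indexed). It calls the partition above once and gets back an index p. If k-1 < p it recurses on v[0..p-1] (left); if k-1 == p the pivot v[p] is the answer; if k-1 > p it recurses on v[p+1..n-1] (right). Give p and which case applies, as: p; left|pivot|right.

pivot=6, i=-1
j=0: 15>6, skip
j=1: 20>6, skip
j=2: 14>6, skip
j=3: 3≤6, i=0, swap(0,3) ⇒ [3,20,14,15,17,4,19,5,6]
j=4: 17>6, skip
j=5: 4≤6, i=1, swap(1,5) ⇒ [3,4,14,15,17,20,19,5,6]
j=6: 19>6, skip
j=7: 5≤6, i=2, swap(2,7) ⇒ [3,4,5,15,17,20,19,14,6]
swap(3,8) ⇒ [3,4,5,6,17,20,19,14,15]; return 3
p = 3; k-1 = 6 > 3 ⇒ right

3; right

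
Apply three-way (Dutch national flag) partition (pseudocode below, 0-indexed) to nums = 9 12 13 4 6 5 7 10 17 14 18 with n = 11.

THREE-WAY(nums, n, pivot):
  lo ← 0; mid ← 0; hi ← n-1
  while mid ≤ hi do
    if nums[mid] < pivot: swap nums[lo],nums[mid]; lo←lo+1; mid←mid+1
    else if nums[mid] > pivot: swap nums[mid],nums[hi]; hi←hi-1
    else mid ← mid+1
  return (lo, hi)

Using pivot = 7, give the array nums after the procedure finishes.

5 6 4 7 13 12 10 17 14 18 9

lo=0 mid=0 hi=10
9>7: swap(0,10), hi=9 ⇒ 18 12 13 4 6 5 7 10 17 14 9
18>7: swap(0,9), hi=8 ⇒ 14 12 13 4 6 5 7 10 17 18 9
14>7: swap(0,8), hi=7 ⇒ 17 12 13 4 6 5 7 10 14 18 9
17>7: swap(0,7), hi=6 ⇒ 10 12 13 4 6 5 7 17 14 18 9
10>7: swap(0,6), hi=5 ⇒ 7 12 13 4 6 5 10 17 14 18 9
7=7: mid=1
12>7: swap(1,5), hi=4 ⇒ 7 5 13 4 6 12 10 17 14 18 9
5<7: swap(0,1), lo=1 mid=2 ⇒ 5 7 13 4 6 12 10 17 14 18 9
13>7: swap(2,4), hi=3 ⇒ 5 7 6 4 13 12 10 17 14 18 9
6<7: swap(1,2), lo=2 mid=3 ⇒ 5 6 7 4 13 12 10 17 14 18 9
4<7: swap(2,3), lo=3 mid=4 ⇒ 5 6 4 7 13 12 10 17 14 18 9
done. lo=3 hi=3; nums=5 6 4 7 13 12 10 17 14 18 9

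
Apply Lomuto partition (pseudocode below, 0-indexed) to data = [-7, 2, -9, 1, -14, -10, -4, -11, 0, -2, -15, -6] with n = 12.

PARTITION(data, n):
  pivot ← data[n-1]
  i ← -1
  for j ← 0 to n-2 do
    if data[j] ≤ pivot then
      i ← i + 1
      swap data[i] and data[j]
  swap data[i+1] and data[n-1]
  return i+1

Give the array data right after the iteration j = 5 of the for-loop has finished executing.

pivot = data[11] = -6; i = -1
j=0: data[0]=-7 ≤ -6 → i=0, swap data[0],data[0] (no change) → [-7, 2, -9, 1, -14, -10, -4, -11, 0, -2, -15, -6]
j=1: data[1]=2 > -6 → no swap
j=2: data[2]=-9 ≤ -6 → i=1, swap data[1],data[2] → [-7, -9, 2, 1, -14, -10, -4, -11, 0, -2, -15, -6]
j=3: data[3]=1 > -6 → no swap
j=4: data[4]=-14 ≤ -6 → i=2, swap data[2],data[4] → [-7, -9, -14, 1, 2, -10, -4, -11, 0, -2, -15, -6]
j=5: data[5]=-10 ≤ -6 → i=3, swap data[3],data[5] → [-7, -9, -14, -10, 2, 1, -4, -11, 0, -2, -15, -6]
(after j=5) data = [-7, -9, -14, -10, 2, 1, -4, -11, 0, -2, -15, -6]

[-7, -9, -14, -10, 2, 1, -4, -11, 0, -2, -15, -6]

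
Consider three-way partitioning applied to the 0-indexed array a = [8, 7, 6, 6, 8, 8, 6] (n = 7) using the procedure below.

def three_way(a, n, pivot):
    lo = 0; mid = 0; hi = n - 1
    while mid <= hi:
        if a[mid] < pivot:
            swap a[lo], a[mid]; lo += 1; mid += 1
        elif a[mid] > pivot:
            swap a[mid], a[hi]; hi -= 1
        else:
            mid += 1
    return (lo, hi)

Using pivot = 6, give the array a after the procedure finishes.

lo=0 mid=0 hi=6
8>6: swap(0,6), hi=5 ⇒ [6, 7, 6, 6, 8, 8, 8]
6=6: mid=1
7>6: swap(1,5), hi=4 ⇒ [6, 8, 6, 6, 8, 7, 8]
8>6: swap(1,4), hi=3 ⇒ [6, 8, 6, 6, 8, 7, 8]
8>6: swap(1,3), hi=2 ⇒ [6, 6, 6, 8, 8, 7, 8]
6=6: mid=2
6=6: mid=3
done. lo=0 hi=2; a=[6, 6, 6, 8, 8, 7, 8]

[6, 6, 6, 8, 8, 7, 8]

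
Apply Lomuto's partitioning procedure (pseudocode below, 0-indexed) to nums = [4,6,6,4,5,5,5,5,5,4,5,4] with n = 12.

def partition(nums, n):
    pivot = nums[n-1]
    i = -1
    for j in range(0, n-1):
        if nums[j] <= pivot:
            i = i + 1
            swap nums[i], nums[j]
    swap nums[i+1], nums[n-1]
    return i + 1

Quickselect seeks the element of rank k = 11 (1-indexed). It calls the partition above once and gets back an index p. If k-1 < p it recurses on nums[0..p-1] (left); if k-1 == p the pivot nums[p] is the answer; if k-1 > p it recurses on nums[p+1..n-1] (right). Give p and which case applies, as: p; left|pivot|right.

3; right

pivot=4, i=-1
j=0: 4≤4, i=0, swap(0,0) ⇒ [4,6,6,4,5,5,5,5,5,4,5,4]
j=1: 6>4, skip
j=2: 6>4, skip
j=3: 4≤4, i=1, swap(1,3) ⇒ [4,4,6,6,5,5,5,5,5,4,5,4]
j=4: 5>4, skip
j=5: 5>4, skip
j=6: 5>4, skip
j=7: 5>4, skip
j=8: 5>4, skip
j=9: 4≤4, i=2, swap(2,9) ⇒ [4,4,4,6,5,5,5,5,5,6,5,4]
j=10: 5>4, skip
swap(3,11) ⇒ [4,4,4,4,5,5,5,5,5,6,5,6]; return 3
p = 3; k-1 = 10 > 3 ⇒ right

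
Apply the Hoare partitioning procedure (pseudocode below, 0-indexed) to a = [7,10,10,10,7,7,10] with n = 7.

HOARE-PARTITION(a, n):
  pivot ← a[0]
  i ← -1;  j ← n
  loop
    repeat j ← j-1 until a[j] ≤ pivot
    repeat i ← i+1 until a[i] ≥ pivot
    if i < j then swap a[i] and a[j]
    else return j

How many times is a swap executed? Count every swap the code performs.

pivot = a[0] = 7; i = -1, j = 7
j→5 (a[5]=7≤7), i→0 (a[0]=7≥7); i<j, swap → [7,10,10,10,7,7,10]
j→4 (a[4]=7≤7), i→1 (a[1]=10≥7); i<j, swap → [7,7,10,10,10,7,10]
j→1, i→2; i≥j, return j=1. a = [7,7,10,10,10,7,10]

2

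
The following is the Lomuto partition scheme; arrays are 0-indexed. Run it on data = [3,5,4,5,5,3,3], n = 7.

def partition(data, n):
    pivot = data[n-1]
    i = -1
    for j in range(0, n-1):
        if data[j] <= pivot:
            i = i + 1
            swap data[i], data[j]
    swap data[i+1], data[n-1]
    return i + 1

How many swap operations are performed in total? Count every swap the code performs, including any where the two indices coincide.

3

pivot=3, i=-1
j=0: 3≤3, i=0, swap(0,0) ⇒ [3,5,4,5,5,3,3]
j=1: 5>3, skip
j=2: 4>3, skip
j=3: 5>3, skip
j=4: 5>3, skip
j=5: 3≤3, i=1, swap(1,5) ⇒ [3,3,4,5,5,5,3]
swap(2,6) ⇒ [3,3,3,5,5,5,4]; return 2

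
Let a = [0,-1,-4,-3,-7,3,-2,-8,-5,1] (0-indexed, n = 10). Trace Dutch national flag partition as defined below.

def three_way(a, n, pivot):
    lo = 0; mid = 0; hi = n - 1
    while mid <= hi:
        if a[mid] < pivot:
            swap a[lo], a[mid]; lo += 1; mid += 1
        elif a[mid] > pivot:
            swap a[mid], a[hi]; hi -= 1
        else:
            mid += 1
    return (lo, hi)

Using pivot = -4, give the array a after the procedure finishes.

lo=0 mid=0 hi=9
0>-4: swap(0,9), hi=8 ⇒ [1,-1,-4,-3,-7,3,-2,-8,-5,0]
1>-4: swap(0,8), hi=7 ⇒ [-5,-1,-4,-3,-7,3,-2,-8,1,0]
-5<-4: swap(0,0), lo=1 mid=1 ⇒ [-5,-1,-4,-3,-7,3,-2,-8,1,0]
-1>-4: swap(1,7), hi=6 ⇒ [-5,-8,-4,-3,-7,3,-2,-1,1,0]
-8<-4: swap(1,1), lo=2 mid=2 ⇒ [-5,-8,-4,-3,-7,3,-2,-1,1,0]
-4=-4: mid=3
-3>-4: swap(3,6), hi=5 ⇒ [-5,-8,-4,-2,-7,3,-3,-1,1,0]
-2>-4: swap(3,5), hi=4 ⇒ [-5,-8,-4,3,-7,-2,-3,-1,1,0]
3>-4: swap(3,4), hi=3 ⇒ [-5,-8,-4,-7,3,-2,-3,-1,1,0]
-7<-4: swap(2,3), lo=3 mid=4 ⇒ [-5,-8,-7,-4,3,-2,-3,-1,1,0]
done. lo=3 hi=3; a=[-5,-8,-7,-4,3,-2,-3,-1,1,0]

[-5,-8,-7,-4,3,-2,-3,-1,1,0]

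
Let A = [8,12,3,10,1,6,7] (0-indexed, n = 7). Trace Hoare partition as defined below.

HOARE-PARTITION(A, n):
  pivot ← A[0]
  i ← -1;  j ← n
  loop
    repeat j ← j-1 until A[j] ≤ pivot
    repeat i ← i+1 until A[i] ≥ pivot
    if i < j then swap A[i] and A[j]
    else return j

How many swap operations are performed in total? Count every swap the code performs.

3

pivot = A[0] = 8; i = -1, j = 7
j→6 (A[6]=7≤8), i→0 (A[0]=8≥8); i<j, swap → [7,12,3,10,1,6,8]
j→5 (A[5]=6≤8), i→1 (A[1]=12≥8); i<j, swap → [7,6,3,10,1,12,8]
j→4 (A[4]=1≤8), i→3 (A[3]=10≥8); i<j, swap → [7,6,3,1,10,12,8]
j→3, i→4; i≥j, return j=3. A = [7,6,3,1,10,12,8]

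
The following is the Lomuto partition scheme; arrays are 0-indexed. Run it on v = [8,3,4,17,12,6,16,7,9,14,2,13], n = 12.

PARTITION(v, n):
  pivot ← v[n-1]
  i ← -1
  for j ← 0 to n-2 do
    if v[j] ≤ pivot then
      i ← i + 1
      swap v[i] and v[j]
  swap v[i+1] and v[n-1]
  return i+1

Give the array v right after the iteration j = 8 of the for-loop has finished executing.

pivot=13, i=-1
j=0: 8≤13, i=0, swap(0,0) ⇒ [8,3,4,17,12,6,16,7,9,14,2,13]
j=1: 3≤13, i=1, swap(1,1) ⇒ [8,3,4,17,12,6,16,7,9,14,2,13]
j=2: 4≤13, i=2, swap(2,2) ⇒ [8,3,4,17,12,6,16,7,9,14,2,13]
j=3: 17>13, skip
j=4: 12≤13, i=3, swap(3,4) ⇒ [8,3,4,12,17,6,16,7,9,14,2,13]
j=5: 6≤13, i=4, swap(4,5) ⇒ [8,3,4,12,6,17,16,7,9,14,2,13]
j=6: 16>13, skip
j=7: 7≤13, i=5, swap(5,7) ⇒ [8,3,4,12,6,7,16,17,9,14,2,13]
j=8: 9≤13, i=6, swap(6,8) ⇒ [8,3,4,12,6,7,9,17,16,14,2,13]
(after j=8) v = [8,3,4,12,6,7,9,17,16,14,2,13]

[8,3,4,12,6,7,9,17,16,14,2,13]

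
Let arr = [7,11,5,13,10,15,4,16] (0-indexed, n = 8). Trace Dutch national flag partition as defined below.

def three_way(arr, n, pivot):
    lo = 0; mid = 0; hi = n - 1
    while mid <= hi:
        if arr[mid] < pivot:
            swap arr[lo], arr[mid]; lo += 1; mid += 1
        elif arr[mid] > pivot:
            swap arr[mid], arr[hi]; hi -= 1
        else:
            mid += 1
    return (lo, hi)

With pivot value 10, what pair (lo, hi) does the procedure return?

lo=0 mid=0 hi=7
7<10: swap(0,0), lo=1 mid=1 ⇒ [7,11,5,13,10,15,4,16]
11>10: swap(1,7), hi=6 ⇒ [7,16,5,13,10,15,4,11]
16>10: swap(1,6), hi=5 ⇒ [7,4,5,13,10,15,16,11]
4<10: swap(1,1), lo=2 mid=2 ⇒ [7,4,5,13,10,15,16,11]
5<10: swap(2,2), lo=3 mid=3 ⇒ [7,4,5,13,10,15,16,11]
13>10: swap(3,5), hi=4 ⇒ [7,4,5,15,10,13,16,11]
15>10: swap(3,4), hi=3 ⇒ [7,4,5,10,15,13,16,11]
10=10: mid=4
done. lo=3 hi=3; arr=[7,4,5,10,15,13,16,11]

(3, 3)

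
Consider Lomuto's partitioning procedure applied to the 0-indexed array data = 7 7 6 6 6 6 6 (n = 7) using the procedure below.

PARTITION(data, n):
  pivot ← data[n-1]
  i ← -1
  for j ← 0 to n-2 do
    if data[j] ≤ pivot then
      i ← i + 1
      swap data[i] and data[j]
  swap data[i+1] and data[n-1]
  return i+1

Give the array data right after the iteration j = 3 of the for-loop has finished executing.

6 6 7 7 6 6 6

pivot = data[6] = 6; i = -1
j=0: data[0]=7 > 6 → no swap
j=1: data[1]=7 > 6 → no swap
j=2: data[2]=6 ≤ 6 → i=0, swap data[0],data[2] → 6 7 7 6 6 6 6
j=3: data[3]=6 ≤ 6 → i=1, swap data[1],data[3] → 6 6 7 7 6 6 6
(after j=3) data = 6 6 7 7 6 6 6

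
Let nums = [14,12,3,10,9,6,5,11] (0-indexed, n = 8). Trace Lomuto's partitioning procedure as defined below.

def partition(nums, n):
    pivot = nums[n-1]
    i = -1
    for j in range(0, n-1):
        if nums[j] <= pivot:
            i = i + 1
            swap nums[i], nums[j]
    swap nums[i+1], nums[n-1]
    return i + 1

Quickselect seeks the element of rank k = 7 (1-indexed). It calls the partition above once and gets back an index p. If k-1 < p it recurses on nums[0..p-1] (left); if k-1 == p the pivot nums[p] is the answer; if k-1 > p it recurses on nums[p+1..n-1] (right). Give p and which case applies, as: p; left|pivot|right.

5; right

pivot = nums[7] = 11; i = -1
j=0: nums[0]=14 > 11 → no swap
j=1: nums[1]=12 > 11 → no swap
j=2: nums[2]=3 ≤ 11 → i=0, swap nums[0],nums[2] → [3,12,14,10,9,6,5,11]
j=3: nums[3]=10 ≤ 11 → i=1, swap nums[1],nums[3] → [3,10,14,12,9,6,5,11]
j=4: nums[4]=9 ≤ 11 → i=2, swap nums[2],nums[4] → [3,10,9,12,14,6,5,11]
j=5: nums[5]=6 ≤ 11 → i=3, swap nums[3],nums[5] → [3,10,9,6,14,12,5,11]
j=6: nums[6]=5 ≤ 11 → i=4, swap nums[4],nums[6] → [3,10,9,6,5,12,14,11]
final swap nums[5],nums[7] → [3,10,9,6,5,11,14,12]; return 5
p = 5; k-1 = 6 > 5 ⇒ right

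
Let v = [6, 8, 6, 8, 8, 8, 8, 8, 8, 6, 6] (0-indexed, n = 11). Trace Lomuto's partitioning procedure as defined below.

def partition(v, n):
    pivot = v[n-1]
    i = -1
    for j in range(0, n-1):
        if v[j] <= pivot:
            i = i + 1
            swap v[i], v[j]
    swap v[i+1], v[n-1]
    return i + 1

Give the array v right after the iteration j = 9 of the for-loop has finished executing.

[6, 6, 6, 8, 8, 8, 8, 8, 8, 8, 6]

pivot = v[10] = 6; i = -1
j=0: v[0]=6 ≤ 6 → i=0, swap v[0],v[0] (no change) → [6, 8, 6, 8, 8, 8, 8, 8, 8, 6, 6]
j=1: v[1]=8 > 6 → no swap
j=2: v[2]=6 ≤ 6 → i=1, swap v[1],v[2] → [6, 6, 8, 8, 8, 8, 8, 8, 8, 6, 6]
j=3: v[3]=8 > 6 → no swap
j=4: v[4]=8 > 6 → no swap
j=5: v[5]=8 > 6 → no swap
j=6: v[6]=8 > 6 → no swap
j=7: v[7]=8 > 6 → no swap
j=8: v[8]=8 > 6 → no swap
j=9: v[9]=6 ≤ 6 → i=2, swap v[2],v[9] → [6, 6, 6, 8, 8, 8, 8, 8, 8, 8, 6]
(after j=9) v = [6, 6, 6, 8, 8, 8, 8, 8, 8, 8, 6]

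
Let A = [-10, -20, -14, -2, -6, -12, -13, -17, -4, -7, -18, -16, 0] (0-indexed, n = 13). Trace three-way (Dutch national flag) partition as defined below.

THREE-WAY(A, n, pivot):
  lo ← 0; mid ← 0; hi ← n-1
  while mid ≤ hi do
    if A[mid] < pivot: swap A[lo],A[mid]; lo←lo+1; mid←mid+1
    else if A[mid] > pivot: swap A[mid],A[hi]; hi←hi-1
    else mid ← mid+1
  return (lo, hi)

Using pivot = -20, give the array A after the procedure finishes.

[-20, -14, -2, -6, -12, -13, -17, -4, -7, -18, -16, 0, -10]

pivot = -20; lo=0, mid=0, hi=12
A[mid]=-10>-20: swap A[0],A[12]; hi=11 → [0, -20, -14, -2, -6, -12, -13, -17, -4, -7, -18, -16, -10]
A[mid]=0>-20: swap A[0],A[11]; hi=10 → [-16, -20, -14, -2, -6, -12, -13, -17, -4, -7, -18, 0, -10]
A[mid]=-16>-20: swap A[0],A[10]; hi=9 → [-18, -20, -14, -2, -6, -12, -13, -17, -4, -7, -16, 0, -10]
A[mid]=-18>-20: swap A[0],A[9]; hi=8 → [-7, -20, -14, -2, -6, -12, -13, -17, -4, -18, -16, 0, -10]
A[mid]=-7>-20: swap A[0],A[8]; hi=7 → [-4, -20, -14, -2, -6, -12, -13, -17, -7, -18, -16, 0, -10]
A[mid]=-4>-20: swap A[0],A[7]; hi=6 → [-17, -20, -14, -2, -6, -12, -13, -4, -7, -18, -16, 0, -10]
A[mid]=-17>-20: swap A[0],A[6]; hi=5 → [-13, -20, -14, -2, -6, -12, -17, -4, -7, -18, -16, 0, -10]
A[mid]=-13>-20: swap A[0],A[5]; hi=4 → [-12, -20, -14, -2, -6, -13, -17, -4, -7, -18, -16, 0, -10]
A[mid]=-12>-20: swap A[0],A[4]; hi=3 → [-6, -20, -14, -2, -12, -13, -17, -4, -7, -18, -16, 0, -10]
A[mid]=-6>-20: swap A[0],A[3]; hi=2 → [-2, -20, -14, -6, -12, -13, -17, -4, -7, -18, -16, 0, -10]
A[mid]=-2>-20: swap A[0],A[2]; hi=1 → [-14, -20, -2, -6, -12, -13, -17, -4, -7, -18, -16, 0, -10]
A[mid]=-14>-20: swap A[0],A[1]; hi=0 → [-20, -14, -2, -6, -12, -13, -17, -4, -7, -18, -16, 0, -10]
A[mid]=-20=-20: mid=1
end: lo=0, hi=0; A = [-20, -14, -2, -6, -12, -13, -17, -4, -7, -18, -16, 0, -10]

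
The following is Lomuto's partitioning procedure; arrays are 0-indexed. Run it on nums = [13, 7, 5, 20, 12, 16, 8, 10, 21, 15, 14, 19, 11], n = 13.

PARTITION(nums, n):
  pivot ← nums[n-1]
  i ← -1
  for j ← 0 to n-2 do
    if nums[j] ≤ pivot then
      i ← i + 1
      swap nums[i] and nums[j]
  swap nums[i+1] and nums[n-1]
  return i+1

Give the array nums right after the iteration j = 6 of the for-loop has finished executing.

[7, 5, 8, 20, 12, 16, 13, 10, 21, 15, 14, 19, 11]

pivot = nums[12] = 11; i = -1
j=0: nums[0]=13 > 11 → no swap
j=1: nums[1]=7 ≤ 11 → i=0, swap nums[0],nums[1] → [7, 13, 5, 20, 12, 16, 8, 10, 21, 15, 14, 19, 11]
j=2: nums[2]=5 ≤ 11 → i=1, swap nums[1],nums[2] → [7, 5, 13, 20, 12, 16, 8, 10, 21, 15, 14, 19, 11]
j=3: nums[3]=20 > 11 → no swap
j=4: nums[4]=12 > 11 → no swap
j=5: nums[5]=16 > 11 → no swap
j=6: nums[6]=8 ≤ 11 → i=2, swap nums[2],nums[6] → [7, 5, 8, 20, 12, 16, 13, 10, 21, 15, 14, 19, 11]
(after j=6) nums = [7, 5, 8, 20, 12, 16, 13, 10, 21, 15, 14, 19, 11]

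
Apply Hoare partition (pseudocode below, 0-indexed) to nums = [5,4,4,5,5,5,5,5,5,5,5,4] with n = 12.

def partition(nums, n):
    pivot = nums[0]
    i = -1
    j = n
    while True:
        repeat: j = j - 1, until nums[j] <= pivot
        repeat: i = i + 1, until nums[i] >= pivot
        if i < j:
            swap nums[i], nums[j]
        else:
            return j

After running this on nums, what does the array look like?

[4,4,4,5,5,5,5,5,5,5,5,5]

pivot=5
j stops at 11 (4), i stops at 0 (5); swap ⇒ [4,4,4,5,5,5,5,5,5,5,5,5]
j stops at 10 (5), i stops at 3 (5); swap ⇒ [4,4,4,5,5,5,5,5,5,5,5,5]
j stops at 9 (5), i stops at 4 (5); swap ⇒ [4,4,4,5,5,5,5,5,5,5,5,5]
j stops at 8 (5), i stops at 5 (5); swap ⇒ [4,4,4,5,5,5,5,5,5,5,5,5]
j stops at 7 (5), i stops at 6 (5); swap ⇒ [4,4,4,5,5,5,5,5,5,5,5,5]
j stops at 6, i stops at 7; i≥j ⇒ return 6. nums=[4,4,4,5,5,5,5,5,5,5,5,5]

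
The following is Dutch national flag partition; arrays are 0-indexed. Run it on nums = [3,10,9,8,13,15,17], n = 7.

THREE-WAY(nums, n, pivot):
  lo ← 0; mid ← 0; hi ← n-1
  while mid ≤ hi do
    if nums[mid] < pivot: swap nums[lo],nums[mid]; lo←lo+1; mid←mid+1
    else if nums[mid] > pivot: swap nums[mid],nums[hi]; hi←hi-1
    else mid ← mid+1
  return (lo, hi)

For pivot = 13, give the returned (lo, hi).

(4, 4)

pivot = 13; lo=0, mid=0, hi=6
nums[mid]=3<13: swap nums[0],nums[0]; lo=1,mid=1 → [3,10,9,8,13,15,17]
nums[mid]=10<13: swap nums[1],nums[1]; lo=2,mid=2 → [3,10,9,8,13,15,17]
nums[mid]=9<13: swap nums[2],nums[2]; lo=3,mid=3 → [3,10,9,8,13,15,17]
nums[mid]=8<13: swap nums[3],nums[3]; lo=4,mid=4 → [3,10,9,8,13,15,17]
nums[mid]=13=13: mid=5
nums[mid]=15>13: swap nums[5],nums[6]; hi=5 → [3,10,9,8,13,17,15]
nums[mid]=17>13: swap nums[5],nums[5]; hi=4 → [3,10,9,8,13,17,15]
end: lo=4, hi=4; nums = [3,10,9,8,13,17,15]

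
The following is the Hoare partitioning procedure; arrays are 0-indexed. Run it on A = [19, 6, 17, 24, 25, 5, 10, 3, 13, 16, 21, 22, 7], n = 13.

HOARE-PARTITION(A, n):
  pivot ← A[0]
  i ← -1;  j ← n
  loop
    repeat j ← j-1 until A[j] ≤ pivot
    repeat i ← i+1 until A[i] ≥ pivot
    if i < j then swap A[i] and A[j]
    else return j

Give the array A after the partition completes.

pivot = A[0] = 19; i = -1, j = 13
j→12 (A[12]=7≤19), i→0 (A[0]=19≥19); i<j, swap → [7, 6, 17, 24, 25, 5, 10, 3, 13, 16, 21, 22, 19]
j→9 (A[9]=16≤19), i→3 (A[3]=24≥19); i<j, swap → [7, 6, 17, 16, 25, 5, 10, 3, 13, 24, 21, 22, 19]
j→8 (A[8]=13≤19), i→4 (A[4]=25≥19); i<j, swap → [7, 6, 17, 16, 13, 5, 10, 3, 25, 24, 21, 22, 19]
j→7, i→8; i≥j, return j=7. A = [7, 6, 17, 16, 13, 5, 10, 3, 25, 24, 21, 22, 19]

[7, 6, 17, 16, 13, 5, 10, 3, 25, 24, 21, 22, 19]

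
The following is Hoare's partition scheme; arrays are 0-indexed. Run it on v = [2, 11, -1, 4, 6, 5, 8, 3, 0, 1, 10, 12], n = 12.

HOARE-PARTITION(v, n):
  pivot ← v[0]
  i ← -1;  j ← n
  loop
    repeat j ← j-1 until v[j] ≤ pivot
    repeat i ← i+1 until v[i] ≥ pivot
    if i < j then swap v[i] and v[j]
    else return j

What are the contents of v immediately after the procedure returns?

[1, 0, -1, 4, 6, 5, 8, 3, 11, 2, 10, 12]

pivot = v[0] = 2; i = -1, j = 12
j→9 (v[9]=1≤2), i→0 (v[0]=2≥2); i<j, swap → [1, 11, -1, 4, 6, 5, 8, 3, 0, 2, 10, 12]
j→8 (v[8]=0≤2), i→1 (v[1]=11≥2); i<j, swap → [1, 0, -1, 4, 6, 5, 8, 3, 11, 2, 10, 12]
j→2, i→3; i≥j, return j=2. v = [1, 0, -1, 4, 6, 5, 8, 3, 11, 2, 10, 12]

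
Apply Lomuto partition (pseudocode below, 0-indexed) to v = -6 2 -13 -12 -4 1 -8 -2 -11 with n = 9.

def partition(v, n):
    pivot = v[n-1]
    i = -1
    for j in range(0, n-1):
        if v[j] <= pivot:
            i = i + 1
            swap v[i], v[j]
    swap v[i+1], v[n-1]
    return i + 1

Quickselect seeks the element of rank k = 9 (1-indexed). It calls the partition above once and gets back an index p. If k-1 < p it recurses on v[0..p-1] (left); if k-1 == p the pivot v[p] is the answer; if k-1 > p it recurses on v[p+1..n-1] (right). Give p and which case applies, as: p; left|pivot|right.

pivot=-11, i=-1
j=0: -6>-11, skip
j=1: 2>-11, skip
j=2: -13≤-11, i=0, swap(0,2) ⇒ -13 2 -6 -12 -4 1 -8 -2 -11
j=3: -12≤-11, i=1, swap(1,3) ⇒ -13 -12 -6 2 -4 1 -8 -2 -11
j=4: -4>-11, skip
j=5: 1>-11, skip
j=6: -8>-11, skip
j=7: -2>-11, skip
swap(2,8) ⇒ -13 -12 -11 2 -4 1 -8 -2 -6; return 2
p = 2; k-1 = 8 > 2 ⇒ right

2; right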